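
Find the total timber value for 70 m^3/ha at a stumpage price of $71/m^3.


Value = 70 * 71 = $4970/ha

$4970/ha


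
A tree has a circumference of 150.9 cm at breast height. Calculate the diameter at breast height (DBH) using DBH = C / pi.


DBH = C / pi = 150.9 / 3.141593 = 48.0330 ≈ 48.03 cm

48.03 cm


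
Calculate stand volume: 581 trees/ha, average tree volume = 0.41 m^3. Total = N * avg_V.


V_stand = 581 * 0.41 = 238.21 ≈ 238.2 m^3/ha

238.2 m^3/ha


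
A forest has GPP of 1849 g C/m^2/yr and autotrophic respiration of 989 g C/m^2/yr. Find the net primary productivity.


NPP = GPP - Ra = 1849 - 989 = 860 g C/m^2/yr

860 g C/m^2/yr


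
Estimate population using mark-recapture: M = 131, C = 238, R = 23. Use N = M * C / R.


N = M * C / R = 131 * 238 / 23 = 31178 / 23 = 1355.57 ≈ 1356

1356 individuals


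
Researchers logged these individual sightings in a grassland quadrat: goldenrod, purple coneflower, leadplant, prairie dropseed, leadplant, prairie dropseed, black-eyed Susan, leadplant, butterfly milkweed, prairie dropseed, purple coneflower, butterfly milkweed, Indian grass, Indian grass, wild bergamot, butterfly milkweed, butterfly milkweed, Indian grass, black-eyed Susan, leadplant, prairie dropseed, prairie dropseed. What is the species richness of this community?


Total individuals logged = 22
Distinct species (count of individuals): goldenrod (1), purple coneflower (2), leadplant (4), prairie dropseed (5), black-eyed Susan (2), butterfly milkweed (4), Indian grass (3), wild bergamot (1)
Species richness = number of distinct species = 8

8


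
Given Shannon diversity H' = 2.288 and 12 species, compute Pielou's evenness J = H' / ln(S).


ln(12) = 2.48491
J = H' / ln(S) = 2.288 / 2.48491 = 0.920758 ≈ 0.9208

0.9208


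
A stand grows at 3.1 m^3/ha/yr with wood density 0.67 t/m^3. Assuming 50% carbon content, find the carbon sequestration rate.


C = 3.1 * 0.67 * 0.5 = 1.0385 ≈ 1.04 t C/ha/yr

1.04 t C/ha/yr


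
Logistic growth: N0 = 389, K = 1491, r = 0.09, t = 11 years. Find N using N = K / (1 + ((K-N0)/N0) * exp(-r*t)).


(K - N0)/N0 = (1491 - 389)/389 = 1102/389 = 2.83290
r*t = 0.09 * 11 = 0.99; exp(-0.99) = 0.371577
2.83290 * 0.371577 = 1.05264
1 + 1.05264 = 2.05264
N = 1491 / 2.05264 = 726.382 ≈ 726

726


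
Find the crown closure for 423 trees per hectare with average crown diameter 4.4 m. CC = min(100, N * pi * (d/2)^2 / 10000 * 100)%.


(d/2)^2 = (4.4/2)^2 = 2.2^2 = 4.84
Crown area = 3.141593 * 4.84 = 15.2053 m^2
N * area / 10000 * 100 = 423 * 15.2053 / 10000 * 100 = 64.3184
CC = min(100, 64.3184) = 64.3184 ≈ 64.3%

64.3%


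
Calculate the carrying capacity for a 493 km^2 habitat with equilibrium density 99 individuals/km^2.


K = 99 * 493 = 48807 individuals

48807 individuals


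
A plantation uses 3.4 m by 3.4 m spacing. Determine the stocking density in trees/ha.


N = 10000 / 3.4^2 = 10000 / 11.56 = 865.052 ≈ 865 trees/ha

865 trees/ha


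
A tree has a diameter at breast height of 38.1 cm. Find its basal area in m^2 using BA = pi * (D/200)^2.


D/200 = 38.1/200 = 0.1905 m
(D/200)^2 = 0.1905^2 = 0.03629025
BA = 3.141593 * 0.03629025 = 0.114009 ≈ 0.1140 m^2

0.1140 m^2


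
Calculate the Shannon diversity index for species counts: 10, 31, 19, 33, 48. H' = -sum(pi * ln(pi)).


Total N = 10 + 31 + 19 + 33 + 48 = 141
Per-species terms:
  p = 10/141 = 0.070922; ln(p) = -2.646175; p*ln(p) = 0.070922 * (-2.646175) = -0.187672
  p = 31/141 = 0.219858; ln(p) = -1.514773; p*ln(p) = 0.219858 * (-1.514773) = -0.333035
  p = 19/141 = 0.134752; ln(p) = -2.004319; p*ln(p) = 0.134752 * (-2.004319) = -0.270086
  p = 33/141 = 0.234043; ln(p) = -1.452250; p*ln(p) = 0.234043 * (-1.452250) = -0.339889
  p = 48/141 = 0.340426; ln(p) = -1.077558; p*ln(p) = 0.340426 * (-1.077558) = -0.366829
sum(p*ln(p)) = (-0.187672) + (-0.333035) + (-0.270086) + (-0.339889) + (-0.366829) = -1.497511
H' = -(-1.497511) = 1.497511 ≈ 1.4975

1.4975


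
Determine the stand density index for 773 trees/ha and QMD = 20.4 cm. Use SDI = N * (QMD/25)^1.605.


QMD/25 = 20.4/25 = 0.816
(0.816)^1.605 = exp(1.605 * ln(0.816)) = exp(1.605 * (-0.203341)) = exp(-0.326362) = 0.721544
SDI = 773 * 0.721544 = 557.754 ≈ 558

558


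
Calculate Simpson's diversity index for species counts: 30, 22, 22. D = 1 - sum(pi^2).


Total N = 30 + 22 + 22 = 74
Per-species terms:
  p = 30/74 = 0.405405; p^2 = 0.405405^2 = 0.164353
  p = 22/74 = 0.297297; p^2 = 0.297297^2 = 0.088386
  p = 22/74 = 0.297297; p^2 = 0.297297^2 = 0.088386
sum(p^2) = 0.164353 + 0.088386 + 0.088386 = 0.341125
D = 1 - 0.341125 = 0.658875 ≈ 0.6589

0.6589


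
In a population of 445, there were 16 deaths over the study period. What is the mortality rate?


Mortality rate = 16 / 445 = 0.035955 ≈ 0.0360

0.0360


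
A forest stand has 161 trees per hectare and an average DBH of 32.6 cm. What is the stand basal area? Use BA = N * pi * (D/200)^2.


(D/200)^2 = (32.6/200)^2 = 0.163^2 = 0.026569
Individual BA = 3.141593 * 0.026569 = 0.0834690 m^2
Stand BA = 161 * 0.0834690 = 13.4385 ≈ 13.44 m^2/ha

13.44 m^2/ha


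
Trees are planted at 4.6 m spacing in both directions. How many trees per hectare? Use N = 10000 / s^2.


N = 10000 / 4.6^2 = 10000 / 21.16 = 472.590 ≈ 473 trees/ha

473 trees/ha


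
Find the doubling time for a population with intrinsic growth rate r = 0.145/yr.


td = ln(2) / 0.145 = 0.693147 / 0.145 = 4.78032 ≈ 4.8 years

4.8 years


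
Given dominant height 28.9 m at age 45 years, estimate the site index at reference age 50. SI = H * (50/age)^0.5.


50/45 = 1.11111
(1.11111)^0.5 = 1.05409
SI = 28.9 * 1.05409 = 30.4632 ≈ 30.5 m

30.5 m


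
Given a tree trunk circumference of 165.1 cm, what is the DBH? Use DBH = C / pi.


DBH = C / pi = 165.1 / 3.141593 = 52.5530 ≈ 52.55 cm

52.55 cm


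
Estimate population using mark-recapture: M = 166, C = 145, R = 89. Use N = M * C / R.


N = M * C / R = 166 * 145 / 89 = 24070 / 89 = 270.45 ≈ 270

270 individuals


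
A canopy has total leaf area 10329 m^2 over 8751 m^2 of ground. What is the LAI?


LAI = 10329 / 8751 = 1.1803 ≈ 1.18

1.18


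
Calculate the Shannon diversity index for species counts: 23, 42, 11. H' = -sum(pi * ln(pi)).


Total N = 23 + 42 + 11 = 76
Per-species terms:
  p = 23/76 = 0.302632; ln(p) = -1.195238; p*ln(p) = 0.302632 * (-1.195238) = -0.361717
  p = 42/76 = 0.552632; ln(p) = -0.593063; p*ln(p) = 0.552632 * (-0.593063) = -0.327746
  p = 11/76 = 0.144737; ln(p) = -1.932837; p*ln(p) = 0.144737 * (-1.932837) = -0.279753
sum(p*ln(p)) = (-0.361717) + (-0.327746) + (-0.279753) = -0.969216
H' = -(-0.969216) = 0.969216 ≈ 0.9692

0.9692


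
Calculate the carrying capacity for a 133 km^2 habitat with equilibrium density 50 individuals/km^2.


K = 50 * 133 = 6650 individuals

6650 individuals


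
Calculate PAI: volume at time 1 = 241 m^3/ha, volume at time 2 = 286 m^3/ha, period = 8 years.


PAI = (V2 - V1) / period = (286 - 241) / 8 = 45 / 8 = 5.6250 ≈ 5.63 m^3/ha/yr

5.63 m^3/ha/yr


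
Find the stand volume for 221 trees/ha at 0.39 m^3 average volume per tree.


V_stand = 221 * 0.39 = 86.19 ≈ 86.2 m^3/ha

86.2 m^3/ha


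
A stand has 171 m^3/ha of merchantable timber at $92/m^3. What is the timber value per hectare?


Value = 171 * 92 = $15732/ha

$15732/ha


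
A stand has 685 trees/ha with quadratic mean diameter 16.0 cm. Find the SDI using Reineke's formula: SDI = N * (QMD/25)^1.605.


QMD/25 = 16.0/25 = 0.64
(0.64)^1.605 = exp(1.605 * ln(0.64)) = exp(1.605 * (-0.446287)) = exp(-0.716291) = 0.488561
SDI = 685 * 0.488561 = 334.664 ≈ 335

335


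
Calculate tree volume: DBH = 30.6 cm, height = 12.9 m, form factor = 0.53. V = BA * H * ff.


(D/200)^2 = (30.6/200)^2 = 0.153^2 = 0.023409
BA = 3.141593 * 0.023409 = 0.0735416 m^2
V = 0.0735416 * 12.9 * 0.53 = 0.502804 ≈ 0.503 m^3

0.503 m^3


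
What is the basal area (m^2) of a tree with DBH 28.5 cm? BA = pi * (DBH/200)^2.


D/200 = 28.5/200 = 0.1425 m
(D/200)^2 = 0.1425^2 = 0.02030625
BA = 3.141593 * 0.02030625 = 0.0637940 ≈ 0.0638 m^2

0.0638 m^2


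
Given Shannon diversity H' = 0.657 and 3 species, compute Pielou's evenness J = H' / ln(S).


ln(3) = 1.09861
J = H' / ln(S) = 0.657 / 1.09861 = 0.598028 ≈ 0.5980

0.5980


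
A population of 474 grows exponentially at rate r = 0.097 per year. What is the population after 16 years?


r*t = 0.097 * 16 = 1.552
exp(1.552) = 4.72090
N = 474 * 4.72090 = 2237.71 ≈ 2238

2238


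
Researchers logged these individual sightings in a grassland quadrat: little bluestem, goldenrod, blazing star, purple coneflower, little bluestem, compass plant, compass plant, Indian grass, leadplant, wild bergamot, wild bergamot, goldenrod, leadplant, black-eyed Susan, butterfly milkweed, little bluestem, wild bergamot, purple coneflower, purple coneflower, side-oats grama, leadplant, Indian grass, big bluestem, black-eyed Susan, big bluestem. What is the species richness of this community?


Total individuals logged = 25
Distinct species (count of individuals): little bluestem (3), goldenrod (2), blazing star (1), purple coneflower (3), compass plant (2), Indian grass (2), leadplant (3), wild bergamot (3), black-eyed Susan (2), butterfly milkweed (1), side-oats grama (1), big bluestem (2)
Species richness = number of distinct species = 12

12


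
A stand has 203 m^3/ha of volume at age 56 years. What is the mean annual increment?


MAI = 203 / 56 = 3.6250 ≈ 3.63 m^3/ha/yr

3.63 m^3/ha/yr


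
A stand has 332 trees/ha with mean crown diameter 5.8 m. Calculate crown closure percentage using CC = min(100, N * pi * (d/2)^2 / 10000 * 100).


(d/2)^2 = (5.8/2)^2 = 2.9^2 = 8.41
Crown area = 3.141593 * 8.41 = 26.4208 m^2
N * area / 10000 * 100 = 332 * 26.4208 / 10000 * 100 = 87.7171
CC = min(100, 87.7171) = 87.7171 ≈ 87.7%

87.7%


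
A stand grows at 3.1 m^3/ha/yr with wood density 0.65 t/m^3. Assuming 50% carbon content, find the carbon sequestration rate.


C = 3.1 * 0.65 * 0.5 = 1.0075 ≈ 1.01 t C/ha/yr

1.01 t C/ha/yr


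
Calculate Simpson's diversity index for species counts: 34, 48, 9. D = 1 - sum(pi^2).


Total N = 34 + 48 + 9 = 91
Per-species terms:
  p = 34/91 = 0.373626; p^2 = 0.373626^2 = 0.139596
  p = 48/91 = 0.527473; p^2 = 0.527473^2 = 0.278228
  p = 9/91 = 0.098901; p^2 = 0.098901^2 = 0.009781
sum(p^2) = 0.139596 + 0.278228 + 0.009781 = 0.427605
D = 1 - 0.427605 = 0.572395 ≈ 0.5724

0.5724


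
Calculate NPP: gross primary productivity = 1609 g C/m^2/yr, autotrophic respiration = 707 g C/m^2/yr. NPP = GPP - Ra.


NPP = GPP - Ra = 1609 - 707 = 902 g C/m^2/yr

902 g C/m^2/yr


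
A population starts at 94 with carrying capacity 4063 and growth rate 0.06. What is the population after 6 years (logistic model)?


(K - N0)/N0 = (4063 - 94)/94 = 3969/94 = 42.2234
r*t = 0.06 * 6 = 0.36; exp(-0.36) = 0.697676
42.2234 * 0.697676 = 29.4583
1 + 29.4583 = 30.4583
N = 4063 / 30.4583 = 133.395 ≈ 133

133


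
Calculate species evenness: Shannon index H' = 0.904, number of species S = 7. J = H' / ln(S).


ln(7) = 1.94591
J = H' / ln(S) = 0.904 / 1.94591 = 0.464564 ≈ 0.4646

0.4646


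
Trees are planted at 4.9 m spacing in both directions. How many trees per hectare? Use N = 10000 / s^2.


N = 10000 / 4.9^2 = 10000 / 24.01 = 416.493 ≈ 416 trees/ha

416 trees/ha


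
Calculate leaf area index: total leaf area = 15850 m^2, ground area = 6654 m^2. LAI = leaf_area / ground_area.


LAI = 15850 / 6654 = 2.3820 ≈ 2.38

2.38


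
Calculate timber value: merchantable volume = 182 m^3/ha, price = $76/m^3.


Value = 182 * 76 = $13832/ha

$13832/ha


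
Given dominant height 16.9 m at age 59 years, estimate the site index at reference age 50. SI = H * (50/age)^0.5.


50/59 = 0.847458
(0.847458)^0.5 = 0.920575
SI = 16.9 * 0.920575 = 15.5577 ≈ 15.6 m

15.6 m


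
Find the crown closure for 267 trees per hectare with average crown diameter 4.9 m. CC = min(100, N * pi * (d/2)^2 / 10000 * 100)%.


(d/2)^2 = (4.9/2)^2 = 2.45^2 = 6.0025
Crown area = 3.141593 * 6.0025 = 18.8574 m^2
N * area / 10000 * 100 = 267 * 18.8574 / 10000 * 100 = 50.3493
CC = min(100, 50.3493) = 50.3493 ≈ 50.3%

50.3%


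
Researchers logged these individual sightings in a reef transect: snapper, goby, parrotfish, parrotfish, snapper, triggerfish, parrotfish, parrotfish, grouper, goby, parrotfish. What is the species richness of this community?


Total individuals logged = 11
Distinct species (count of individuals): snapper (2), goby (2), parrotfish (5), triggerfish (1), grouper (1)
Species richness = number of distinct species = 5

5


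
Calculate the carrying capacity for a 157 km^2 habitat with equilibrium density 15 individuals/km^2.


K = 15 * 157 = 2355 individuals

2355 individuals


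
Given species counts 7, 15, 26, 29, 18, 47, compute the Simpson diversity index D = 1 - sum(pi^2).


Total N = 7 + 15 + 26 + 29 + 18 + 47 = 142
Per-species terms:
  p = 7/142 = 0.049296; p^2 = 0.049296^2 = 0.002430
  p = 15/142 = 0.105634; p^2 = 0.105634^2 = 0.011159
  p = 26/142 = 0.183099; p^2 = 0.183099^2 = 0.033525
  p = 29/142 = 0.204225; p^2 = 0.204225^2 = 0.041708
  p = 18/142 = 0.126761; p^2 = 0.126761^2 = 0.016068
  p = 47/142 = 0.330986; p^2 = 0.330986^2 = 0.109552
sum(p^2) = 0.002430 + 0.011159 + 0.033525 + 0.041708 + 0.016068 + 0.109552 = 0.214442
D = 1 - 0.214442 = 0.785558 ≈ 0.7856

0.7856


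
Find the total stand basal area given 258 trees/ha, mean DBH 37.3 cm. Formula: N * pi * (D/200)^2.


(D/200)^2 = (37.3/200)^2 = 0.1865^2 = 0.03478225
Individual BA = 3.141593 * 0.03478225 = 0.109272 m^2
Stand BA = 258 * 0.109272 = 28.1922 ≈ 28.19 m^2/ha

28.19 m^2/ha


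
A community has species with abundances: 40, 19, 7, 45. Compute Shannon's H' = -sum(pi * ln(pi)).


Total N = 40 + 19 + 7 + 45 = 111
Per-species terms:
  p = 40/111 = 0.360360; ln(p) = -1.020652; p*ln(p) = 0.360360 * (-1.020652) = -0.367802
  p = 19/111 = 0.171171; ln(p) = -1.765092; p*ln(p) = 0.171171 * (-1.765092) = -0.302133
  p = 7/111 = 0.063063; ln(p) = -2.763621; p*ln(p) = 0.063063 * (-2.763621) = -0.174282
  p = 45/111 = 0.405405; ln(p) = -0.902869; p*ln(p) = 0.405405 * (-0.902869) = -0.366028
sum(p*ln(p)) = (-0.367802) + (-0.302133) + (-0.174282) + (-0.366028) = -1.210245
H' = -(-1.210245) = 1.210245 ≈ 1.2102

1.2102


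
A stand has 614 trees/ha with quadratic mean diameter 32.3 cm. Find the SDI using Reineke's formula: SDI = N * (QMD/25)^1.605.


QMD/25 = 32.3/25 = 1.292
(1.292)^1.605 = exp(1.605 * ln(1.292)) = exp(1.605 * 0.256191) = exp(0.411187) = 1.50861
SDI = 614 * 1.50861 = 926.287 ≈ 926

926


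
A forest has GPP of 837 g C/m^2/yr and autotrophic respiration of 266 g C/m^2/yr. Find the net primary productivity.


NPP = GPP - Ra = 837 - 266 = 571 g C/m^2/yr

571 g C/m^2/yr


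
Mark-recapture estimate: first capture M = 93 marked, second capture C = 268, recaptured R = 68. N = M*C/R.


N = M * C / R = 93 * 268 / 68 = 24924 / 68 = 366.53 ≈ 367

367 individuals


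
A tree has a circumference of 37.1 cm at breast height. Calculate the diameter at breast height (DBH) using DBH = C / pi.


DBH = C / pi = 37.1 / 3.141593 = 11.8093 ≈ 11.81 cm

11.81 cm


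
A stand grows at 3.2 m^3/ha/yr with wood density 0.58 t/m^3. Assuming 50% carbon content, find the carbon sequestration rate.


C = 3.2 * 0.58 * 0.5 = 0.928 ≈ 0.93 t C/ha/yr

0.93 t C/ha/yr


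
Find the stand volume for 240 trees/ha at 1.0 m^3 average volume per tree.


V_stand = 240 * 1.0 = 240.0 m^3/ha

240.0 m^3/ha


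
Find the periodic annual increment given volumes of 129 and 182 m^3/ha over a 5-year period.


PAI = (V2 - V1) / period = (182 - 129) / 5 = 53 / 5 = 10.60 m^3/ha/yr

10.60 m^3/ha/yr


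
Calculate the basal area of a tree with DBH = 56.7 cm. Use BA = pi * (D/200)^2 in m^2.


D/200 = 56.7/200 = 0.2835 m
(D/200)^2 = 0.2835^2 = 0.08037225
BA = 3.141593 * 0.08037225 = 0.252497 ≈ 0.2525 m^2

0.2525 m^2


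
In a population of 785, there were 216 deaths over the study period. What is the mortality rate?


Mortality rate = 216 / 785 = 0.275159 ≈ 0.2752

0.2752


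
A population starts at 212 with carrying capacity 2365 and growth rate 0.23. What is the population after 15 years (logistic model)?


(K - N0)/N0 = (2365 - 212)/212 = 2153/212 = 10.1557
r*t = 0.23 * 15 = 3.45; exp(-3.45) = 0.0317456
10.1557 * 0.0317456 = 0.322399
1 + 0.322399 = 1.32240
N = 2365 / 1.32240 = 1788.42 ≈ 1788

1788


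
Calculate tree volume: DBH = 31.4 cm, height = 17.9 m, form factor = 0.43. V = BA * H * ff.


(D/200)^2 = (31.4/200)^2 = 0.157^2 = 0.024649
BA = 3.141593 * 0.024649 = 0.0774371 m^2
V = 0.0774371 * 17.9 * 0.43 = 0.596033 ≈ 0.596 m^3

0.596 m^3


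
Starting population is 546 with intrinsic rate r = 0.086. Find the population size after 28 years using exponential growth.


r*t = 0.086 * 28 = 2.408
exp(2.408) = 11.1117
N = 546 * 11.1117 = 6066.99 ≈ 6067

6067


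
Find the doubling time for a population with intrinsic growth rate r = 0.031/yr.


td = ln(2) / 0.031 = 0.693147 / 0.031 = 22.3596 ≈ 22.4 years

22.4 years


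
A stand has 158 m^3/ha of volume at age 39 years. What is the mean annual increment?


MAI = 158 / 39 = 4.0513 ≈ 4.05 m^3/ha/yr

4.05 m^3/ha/yr


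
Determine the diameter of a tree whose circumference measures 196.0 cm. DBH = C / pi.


DBH = C / pi = 196.0 / 3.141593 = 62.3887 ≈ 62.39 cm

62.39 cm


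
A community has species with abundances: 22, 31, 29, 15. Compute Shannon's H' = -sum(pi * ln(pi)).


Total N = 22 + 31 + 29 + 15 = 97
Per-species terms:
  p = 22/97 = 0.226804; ln(p) = -1.483669; p*ln(p) = 0.226804 * (-1.483669) = -0.336502
  p = 31/97 = 0.319588; ln(p) = -1.140723; p*ln(p) = 0.319588 * (-1.140723) = -0.364561
  p = 29/97 = 0.298969; ln(p) = -1.207415; p*ln(p) = 0.298969 * (-1.207415) = -0.360980
  p = 15/97 = 0.154639; ln(p) = -1.866662; p*ln(p) = 0.154639 * (-1.866662) = -0.288659
sum(p*ln(p)) = (-0.336502) + (-0.364561) + (-0.360980) + (-0.288659) = -1.350702
H' = -(-1.350702) = 1.350702 ≈ 1.3507

1.3507


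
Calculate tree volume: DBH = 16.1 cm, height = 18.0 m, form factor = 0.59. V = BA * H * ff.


(D/200)^2 = (16.1/200)^2 = 0.0805^2 = 0.00648025
BA = 3.141593 * 0.00648025 = 0.0203583 m^2
V = 0.0203583 * 18.0 * 0.59 = 0.216205 ≈ 0.216 m^3

0.216 m^3


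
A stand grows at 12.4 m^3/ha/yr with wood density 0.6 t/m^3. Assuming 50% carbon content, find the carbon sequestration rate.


C = 12.4 * 0.6 * 0.5 = 3.72 t C/ha/yr

3.72 t C/ha/yr


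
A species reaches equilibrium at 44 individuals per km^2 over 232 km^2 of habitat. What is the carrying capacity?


K = 44 * 232 = 10208 individuals

10208 individuals


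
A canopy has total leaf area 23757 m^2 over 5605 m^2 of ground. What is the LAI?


LAI = 23757 / 5605 = 4.2385 ≈ 4.24

4.24


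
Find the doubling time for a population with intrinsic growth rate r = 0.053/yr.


td = ln(2) / 0.053 = 0.693147 / 0.053 = 13.0782 ≈ 13.1 years

13.1 years


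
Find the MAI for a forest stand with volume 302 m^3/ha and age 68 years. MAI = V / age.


MAI = 302 / 68 = 4.4412 ≈ 4.44 m^3/ha/yr

4.44 m^3/ha/yr


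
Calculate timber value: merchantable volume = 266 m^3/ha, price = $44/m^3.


Value = 266 * 44 = $11704/ha

$11704/ha


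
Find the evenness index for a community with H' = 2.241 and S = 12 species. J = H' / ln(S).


ln(12) = 2.48491
J = H' / ln(S) = 2.241 / 2.48491 = 0.901844 ≈ 0.9018

0.9018


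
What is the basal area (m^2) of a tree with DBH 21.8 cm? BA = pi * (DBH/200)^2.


D/200 = 21.8/200 = 0.109 m
(D/200)^2 = 0.109^2 = 0.011881
BA = 3.141593 * 0.011881 = 0.0373253 ≈ 0.0373 m^2

0.0373 m^2


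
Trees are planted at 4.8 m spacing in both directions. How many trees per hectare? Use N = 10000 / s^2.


N = 10000 / 4.8^2 = 10000 / 23.04 = 434.028 ≈ 434 trees/ha

434 trees/ha


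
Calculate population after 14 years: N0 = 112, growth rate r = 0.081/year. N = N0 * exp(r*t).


r*t = 0.081 * 14 = 1.134
exp(1.134) = 3.10806
N = 112 * 3.10806 = 348.103 ≈ 348

348


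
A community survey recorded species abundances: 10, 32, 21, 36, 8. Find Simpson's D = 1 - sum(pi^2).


Total N = 10 + 32 + 21 + 36 + 8 = 107
Per-species terms:
  p = 10/107 = 0.093458; p^2 = 0.093458^2 = 0.008734
  p = 32/107 = 0.299065; p^2 = 0.299065^2 = 0.089440
  p = 21/107 = 0.196262; p^2 = 0.196262^2 = 0.038519
  p = 36/107 = 0.336449; p^2 = 0.336449^2 = 0.113198
  p = 8/107 = 0.074766; p^2 = 0.074766^2 = 0.005590
sum(p^2) = 0.008734 + 0.089440 + 0.038519 + 0.113198 + 0.005590 = 0.255481
D = 1 - 0.255481 = 0.744519 ≈ 0.7445

0.7445


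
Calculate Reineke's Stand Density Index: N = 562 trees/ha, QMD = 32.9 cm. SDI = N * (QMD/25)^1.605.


QMD/25 = 32.9/25 = 1.316
(1.316)^1.605 = exp(1.605 * ln(1.316)) = exp(1.605 * 0.274597) = exp(0.440728) = 1.55384
SDI = 562 * 1.55384 = 873.258 ≈ 873

873


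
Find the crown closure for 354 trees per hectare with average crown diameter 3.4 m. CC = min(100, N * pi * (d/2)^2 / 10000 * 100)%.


(d/2)^2 = (3.4/2)^2 = 1.7^2 = 2.89
Crown area = 3.141593 * 2.89 = 9.07920 m^2
N * area / 10000 * 100 = 354 * 9.07920 / 10000 * 100 = 32.1404
CC = min(100, 32.1404) = 32.1404 ≈ 32.1%

32.1%


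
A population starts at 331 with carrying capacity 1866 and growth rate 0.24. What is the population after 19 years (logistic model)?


(K - N0)/N0 = (1866 - 331)/331 = 1535/331 = 4.63746
r*t = 0.24 * 19 = 4.56; exp(-4.56) = 0.0104621
4.63746 * 0.0104621 = 0.0485176
1 + 0.0485176 = 1.04852
N = 1866 / 1.04852 = 1779.65 ≈ 1780

1780


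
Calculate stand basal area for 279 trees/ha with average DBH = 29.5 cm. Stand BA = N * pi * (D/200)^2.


(D/200)^2 = (29.5/200)^2 = 0.1475^2 = 0.02175625
Individual BA = 3.141593 * 0.02175625 = 0.0683493 m^2
Stand BA = 279 * 0.0683493 = 19.0695 ≈ 19.07 m^2/ha

19.07 m^2/ha


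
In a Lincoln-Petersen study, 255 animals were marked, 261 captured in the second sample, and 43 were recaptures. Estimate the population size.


N = M * C / R = 255 * 261 / 43 = 66555 / 43 = 1547.79 ≈ 1548

1548 individuals


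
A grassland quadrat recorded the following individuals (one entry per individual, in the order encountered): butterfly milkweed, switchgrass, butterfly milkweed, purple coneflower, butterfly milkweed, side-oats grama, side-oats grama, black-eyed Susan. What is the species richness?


Total individuals logged = 8
Distinct species (count of individuals): butterfly milkweed (3), switchgrass (1), purple coneflower (1), side-oats grama (2), black-eyed Susan (1)
Species richness = number of distinct species = 5

5


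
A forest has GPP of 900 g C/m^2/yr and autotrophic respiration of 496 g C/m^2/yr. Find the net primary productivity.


NPP = GPP - Ra = 900 - 496 = 404 g C/m^2/yr

404 g C/m^2/yr


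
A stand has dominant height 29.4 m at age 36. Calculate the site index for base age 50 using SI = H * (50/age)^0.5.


50/36 = 1.38889
(1.38889)^0.5 = 1.17851
SI = 29.4 * 1.17851 = 34.6482 ≈ 34.6 m

34.6 m


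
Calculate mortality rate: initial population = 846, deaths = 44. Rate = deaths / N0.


Mortality rate = 44 / 846 = 0.052009 ≈ 0.0520

0.0520


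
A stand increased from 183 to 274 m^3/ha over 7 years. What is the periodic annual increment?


PAI = (V2 - V1) / period = (274 - 183) / 7 = 91 / 7 = 13.00 m^3/ha/yr

13.00 m^3/ha/yr


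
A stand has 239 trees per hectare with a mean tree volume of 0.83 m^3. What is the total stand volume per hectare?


V_stand = 239 * 0.83 = 198.37 ≈ 198.4 m^3/ha

198.4 m^3/ha


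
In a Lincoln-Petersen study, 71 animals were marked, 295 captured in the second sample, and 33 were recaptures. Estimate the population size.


N = M * C / R = 71 * 295 / 33 = 20945 / 33 = 634.70 ≈ 635

635 individuals


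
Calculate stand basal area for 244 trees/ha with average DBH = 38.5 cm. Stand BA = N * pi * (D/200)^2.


(D/200)^2 = (38.5/200)^2 = 0.1925^2 = 0.03705625
Individual BA = 3.141593 * 0.03705625 = 0.116416 m^2
Stand BA = 244 * 0.116416 = 28.4055 ≈ 28.41 m^2/ha

28.41 m^2/ha


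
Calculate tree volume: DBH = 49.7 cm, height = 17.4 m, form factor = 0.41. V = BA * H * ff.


(D/200)^2 = (49.7/200)^2 = 0.2485^2 = 0.06175225
BA = 3.141593 * 0.06175225 = 0.194000 m^2
V = 0.194000 * 17.4 * 0.41 = 1.38400 ≈ 1.384 m^3

1.384 m^3


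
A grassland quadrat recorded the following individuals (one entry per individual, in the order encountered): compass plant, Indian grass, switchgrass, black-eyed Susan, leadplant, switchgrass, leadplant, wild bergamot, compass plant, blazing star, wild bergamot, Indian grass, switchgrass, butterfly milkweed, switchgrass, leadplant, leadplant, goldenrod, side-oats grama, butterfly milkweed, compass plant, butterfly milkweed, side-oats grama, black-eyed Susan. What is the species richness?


Total individuals logged = 24
Distinct species (count of individuals): compass plant (3), Indian grass (2), switchgrass (4), black-eyed Susan (2), leadplant (4), wild bergamot (2), blazing star (1), butterfly milkweed (3), goldenrod (1), side-oats grama (2)
Species richness = number of distinct species = 10

10


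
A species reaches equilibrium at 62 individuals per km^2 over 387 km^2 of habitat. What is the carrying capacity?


K = 62 * 387 = 23994 individuals

23994 individuals


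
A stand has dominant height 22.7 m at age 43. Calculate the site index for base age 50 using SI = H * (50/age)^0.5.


50/43 = 1.16279
(1.16279)^0.5 = 1.07833
SI = 22.7 * 1.07833 = 24.4781 ≈ 24.5 m

24.5 m


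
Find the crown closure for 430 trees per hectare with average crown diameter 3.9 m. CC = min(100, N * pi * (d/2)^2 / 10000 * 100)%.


(d/2)^2 = (3.9/2)^2 = 1.95^2 = 3.8025
Crown area = 3.141593 * 3.8025 = 11.9459 m^2
N * area / 10000 * 100 = 430 * 11.9459 / 10000 * 100 = 51.3674
CC = min(100, 51.3674) = 51.3674 ≈ 51.4%

51.4%


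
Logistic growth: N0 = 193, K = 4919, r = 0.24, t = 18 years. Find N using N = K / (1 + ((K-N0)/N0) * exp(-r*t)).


(K - N0)/N0 = (4919 - 193)/193 = 4726/193 = 24.4870
r*t = 0.24 * 18 = 4.32; exp(-4.32) = 0.0132999
24.4870 * 0.0132999 = 0.325675
1 + 0.325675 = 1.32568
N = 4919 / 1.32568 = 3710.55 ≈ 3711

3711


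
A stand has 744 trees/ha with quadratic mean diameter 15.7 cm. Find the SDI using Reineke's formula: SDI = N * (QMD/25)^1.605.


QMD/25 = 15.7/25 = 0.628
(0.628)^1.605 = exp(1.605 * ln(0.628)) = exp(1.605 * (-0.465215)) = exp(-0.746670) = 0.473942
SDI = 744 * 0.473942 = 352.613 ≈ 353

353


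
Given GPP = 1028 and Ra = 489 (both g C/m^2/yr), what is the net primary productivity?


NPP = GPP - Ra = 1028 - 489 = 539 g C/m^2/yr

539 g C/m^2/yr


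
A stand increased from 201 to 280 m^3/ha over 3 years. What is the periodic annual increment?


PAI = (V2 - V1) / period = (280 - 201) / 3 = 79 / 3 = 26.3333 ≈ 26.33 m^3/ha/yr

26.33 m^3/ha/yr


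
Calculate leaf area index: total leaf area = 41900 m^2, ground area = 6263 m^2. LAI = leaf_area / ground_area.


LAI = 41900 / 6263 = 6.6901 ≈ 6.69

6.69


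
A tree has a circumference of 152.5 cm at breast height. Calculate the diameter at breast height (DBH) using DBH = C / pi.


DBH = C / pi = 152.5 / 3.141593 = 48.5423 ≈ 48.54 cm

48.54 cm


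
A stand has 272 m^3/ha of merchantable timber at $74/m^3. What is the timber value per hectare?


Value = 272 * 74 = $20128/ha

$20128/ha


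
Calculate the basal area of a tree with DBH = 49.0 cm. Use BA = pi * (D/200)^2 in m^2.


D/200 = 49.0/200 = 0.245 m
(D/200)^2 = 0.245^2 = 0.060025
BA = 3.141593 * 0.060025 = 0.188574 ≈ 0.1886 m^2

0.1886 m^2


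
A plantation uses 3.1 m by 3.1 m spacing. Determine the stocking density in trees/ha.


N = 10000 / 3.1^2 = 10000 / 9.61 = 1040.58 ≈ 1041 trees/ha

1041 trees/ha


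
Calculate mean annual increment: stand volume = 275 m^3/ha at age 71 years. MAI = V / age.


MAI = 275 / 71 = 3.8732 ≈ 3.87 m^3/ha/yr

3.87 m^3/ha/yr


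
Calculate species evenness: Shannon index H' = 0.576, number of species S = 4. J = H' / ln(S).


ln(4) = 1.38629
J = H' / ln(S) = 0.576 / 1.38629 = 0.415497 ≈ 0.4155

0.4155


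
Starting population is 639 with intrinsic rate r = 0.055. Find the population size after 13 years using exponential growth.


r*t = 0.055 * 13 = 0.715
exp(0.715) = 2.04419
N = 639 * 2.04419 = 1306.24 ≈ 1306

1306


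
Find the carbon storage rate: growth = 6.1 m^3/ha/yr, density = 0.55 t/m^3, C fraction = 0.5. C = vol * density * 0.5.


C = 6.1 * 0.55 * 0.5 = 1.6775 ≈ 1.68 t C/ha/yr

1.68 t C/ha/yr


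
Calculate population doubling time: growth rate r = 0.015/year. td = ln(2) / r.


td = ln(2) / 0.015 = 0.693147 / 0.015 = 46.2098 ≈ 46.2 years

46.2 years


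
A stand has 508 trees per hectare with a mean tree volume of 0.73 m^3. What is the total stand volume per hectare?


V_stand = 508 * 0.73 = 370.84 ≈ 370.8 m^3/ha

370.8 m^3/ha


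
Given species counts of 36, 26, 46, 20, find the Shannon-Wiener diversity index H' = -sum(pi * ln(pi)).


Total N = 36 + 26 + 46 + 20 = 128
Per-species terms:
  p = 36/128 = 0.281250; ln(p) = -1.268511; p*ln(p) = 0.281250 * (-1.268511) = -0.356769
  p = 26/128 = 0.203125; ln(p) = -1.593934; p*ln(p) = 0.203125 * (-1.593934) = -0.323768
  p = 46/128 = 0.359375; ln(p) = -1.023389; p*ln(p) = 0.359375 * (-1.023389) = -0.367780
  p = 20/128 = 0.156250; ln(p) = -1.856298; p*ln(p) = 0.156250 * (-1.856298) = -0.290047
sum(p*ln(p)) = (-0.356769) + (-0.323768) + (-0.367780) + (-0.290047) = -1.338364
H' = -(-1.338364) = 1.338364 ≈ 1.3384

1.3384


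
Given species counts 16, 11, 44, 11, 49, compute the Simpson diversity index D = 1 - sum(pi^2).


Total N = 16 + 11 + 44 + 11 + 49 = 131
Per-species terms:
  p = 16/131 = 0.122137; p^2 = 0.122137^2 = 0.014917
  p = 11/131 = 0.083969; p^2 = 0.083969^2 = 0.007051
  p = 44/131 = 0.335878; p^2 = 0.335878^2 = 0.112814
  p = 11/131 = 0.083969; p^2 = 0.083969^2 = 0.007051
  p = 49/131 = 0.374046; p^2 = 0.374046^2 = 0.139910
sum(p^2) = 0.014917 + 0.007051 + 0.112814 + 0.007051 + 0.139910 = 0.281743
D = 1 - 0.281743 = 0.718257 ≈ 0.7183

0.7183


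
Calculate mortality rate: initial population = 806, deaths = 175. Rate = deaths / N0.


Mortality rate = 175 / 806 = 0.217122 ≈ 0.2171

0.2171


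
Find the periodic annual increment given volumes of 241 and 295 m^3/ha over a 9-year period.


PAI = (V2 - V1) / period = (295 - 241) / 9 = 54 / 9 = 6.00 m^3/ha/yr

6.00 m^3/ha/yr


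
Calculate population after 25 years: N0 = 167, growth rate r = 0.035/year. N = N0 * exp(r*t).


r*t = 0.035 * 25 = 0.875
exp(0.875) = 2.39888
N = 167 * 2.39888 = 400.613 ≈ 401

401


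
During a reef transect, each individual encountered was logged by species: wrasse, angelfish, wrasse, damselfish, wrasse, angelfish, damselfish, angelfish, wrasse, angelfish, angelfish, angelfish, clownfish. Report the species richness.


Total individuals logged = 13
Distinct species (count of individuals): wrasse (4), angelfish (6), damselfish (2), clownfish (1)
Species richness = number of distinct species = 4

4


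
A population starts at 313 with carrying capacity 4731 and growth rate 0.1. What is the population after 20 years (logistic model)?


(K - N0)/N0 = (4731 - 313)/313 = 4418/313 = 14.1150
r*t = 0.1 * 20 = 2; exp(-2) = 0.135335
14.1150 * 0.135335 = 1.91025
1 + 1.91025 = 2.91025
N = 4731 / 2.91025 = 1625.63 ≈ 1626

1626


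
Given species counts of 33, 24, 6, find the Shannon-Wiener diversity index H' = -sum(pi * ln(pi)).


Total N = 33 + 24 + 6 = 63
Per-species terms:
  p = 33/63 = 0.523810; ln(p) = -0.646626; p*ln(p) = 0.523810 * (-0.646626) = -0.338709
  p = 24/63 = 0.380952; ln(p) = -0.965082; p*ln(p) = 0.380952 * (-0.965082) = -0.367650
  p = 6/63 = 0.095238; ln(p) = -2.351376; p*ln(p) = 0.095238 * (-2.351376) = -0.223940
sum(p*ln(p)) = (-0.338709) + (-0.367650) + (-0.223940) = -0.930299
H' = -(-0.930299) = 0.930299 ≈ 0.9303

0.9303


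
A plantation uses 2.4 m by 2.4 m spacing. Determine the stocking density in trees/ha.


N = 10000 / 2.4^2 = 10000 / 5.76 = 1736.11 ≈ 1736 trees/ha

1736 trees/ha


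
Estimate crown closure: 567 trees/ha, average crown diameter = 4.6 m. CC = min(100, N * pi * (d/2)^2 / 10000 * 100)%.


(d/2)^2 = (4.6/2)^2 = 2.3^2 = 5.29
Crown area = 3.141593 * 5.29 = 16.6190 m^2
N * area / 10000 * 100 = 567 * 16.6190 / 10000 * 100 = 94.2297
CC = min(100, 94.2297) = 94.2297 ≈ 94.2%

94.2%


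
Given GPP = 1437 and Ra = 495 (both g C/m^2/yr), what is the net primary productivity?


NPP = GPP - Ra = 1437 - 495 = 942 g C/m^2/yr

942 g C/m^2/yr


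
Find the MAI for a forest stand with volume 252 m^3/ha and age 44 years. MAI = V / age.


MAI = 252 / 44 = 5.7273 ≈ 5.73 m^3/ha/yr

5.73 m^3/ha/yr


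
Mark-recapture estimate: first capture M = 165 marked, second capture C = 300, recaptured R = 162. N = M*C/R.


N = M * C / R = 165 * 300 / 162 = 49500 / 162 = 305.56 ≈ 306

306 individuals


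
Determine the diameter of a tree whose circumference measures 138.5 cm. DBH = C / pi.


DBH = C / pi = 138.5 / 3.141593 = 44.0859 ≈ 44.09 cm

44.09 cm


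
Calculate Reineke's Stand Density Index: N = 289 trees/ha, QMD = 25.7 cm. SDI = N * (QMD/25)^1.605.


QMD/25 = 25.7/25 = 1.028
(1.028)^1.605 = exp(1.605 * ln(1.028)) = exp(1.605 * 0.0276152) = exp(0.0443224) = 1.04532
SDI = 289 * 1.04532 = 302.097 ≈ 302

302


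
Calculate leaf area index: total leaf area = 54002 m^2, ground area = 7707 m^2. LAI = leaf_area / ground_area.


LAI = 54002 / 7707 = 7.0069 ≈ 7.01

7.01


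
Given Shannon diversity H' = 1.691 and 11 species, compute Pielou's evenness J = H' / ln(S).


ln(11) = 2.39790
J = H' / ln(S) = 1.691 / 2.39790 = 0.705200 ≈ 0.7052

0.7052


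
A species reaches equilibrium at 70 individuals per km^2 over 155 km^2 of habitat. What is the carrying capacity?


K = 70 * 155 = 10850 individuals

10850 individuals


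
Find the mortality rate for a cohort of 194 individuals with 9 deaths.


Mortality rate = 9 / 194 = 0.046392 ≈ 0.0464

0.0464


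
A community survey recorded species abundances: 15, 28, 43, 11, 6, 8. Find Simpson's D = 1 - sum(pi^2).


Total N = 15 + 28 + 43 + 11 + 6 + 8 = 111
Per-species terms:
  p = 15/111 = 0.135135; p^2 = 0.135135^2 = 0.018261
  p = 28/111 = 0.252252; p^2 = 0.252252^2 = 0.063631
  p = 43/111 = 0.387387; p^2 = 0.387387^2 = 0.150069
  p = 11/111 = 0.099099; p^2 = 0.099099^2 = 0.009821
  p = 6/111 = 0.054054; p^2 = 0.054054^2 = 0.002922
  p = 8/111 = 0.072072; p^2 = 0.072072^2 = 0.005194
sum(p^2) = 0.018261 + 0.063631 + 0.150069 + 0.009821 + 0.002922 + 0.005194 = 0.249898
D = 1 - 0.249898 = 0.750102 ≈ 0.7501

0.7501


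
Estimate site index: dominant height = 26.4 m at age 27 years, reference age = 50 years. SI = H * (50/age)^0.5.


50/27 = 1.85185
(1.85185)^0.5 = 1.36083
SI = 26.4 * 1.36083 = 35.9259 ≈ 35.9 m

35.9 m


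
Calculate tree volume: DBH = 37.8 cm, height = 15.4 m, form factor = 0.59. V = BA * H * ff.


(D/200)^2 = (37.8/200)^2 = 0.189^2 = 0.035721
BA = 3.141593 * 0.035721 = 0.112221 m^2
V = 0.112221 * 15.4 * 0.59 = 1.01964 ≈ 1.020 m^3

1.020 m^3


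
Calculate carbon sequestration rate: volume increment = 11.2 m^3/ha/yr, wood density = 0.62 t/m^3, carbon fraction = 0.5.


C = 11.2 * 0.62 * 0.5 = 3.472 ≈ 3.47 t C/ha/yr

3.47 t C/ha/yr


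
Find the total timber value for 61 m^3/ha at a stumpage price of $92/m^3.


Value = 61 * 92 = $5612/ha

$5612/ha


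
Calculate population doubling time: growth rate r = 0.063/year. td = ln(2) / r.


td = ln(2) / 0.063 = 0.693147 / 0.063 = 11.0023 ≈ 11.0 years

11.0 years


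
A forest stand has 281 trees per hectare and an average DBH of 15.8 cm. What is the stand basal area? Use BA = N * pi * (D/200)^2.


(D/200)^2 = (15.8/200)^2 = 0.079^2 = 0.006241
Individual BA = 3.141593 * 0.006241 = 0.0196067 m^2
Stand BA = 281 * 0.0196067 = 5.50948 ≈ 5.51 m^2/ha

5.51 m^2/ha


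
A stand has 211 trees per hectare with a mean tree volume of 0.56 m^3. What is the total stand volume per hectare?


V_stand = 211 * 0.56 = 118.16 ≈ 118.2 m^3/ha

118.2 m^3/ha


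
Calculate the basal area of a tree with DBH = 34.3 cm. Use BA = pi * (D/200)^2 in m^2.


D/200 = 34.3/200 = 0.1715 m
(D/200)^2 = 0.1715^2 = 0.02941225
BA = 3.141593 * 0.02941225 = 0.0924013 ≈ 0.0924 m^2

0.0924 m^2


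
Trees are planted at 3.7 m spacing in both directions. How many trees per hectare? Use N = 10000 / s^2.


N = 10000 / 3.7^2 = 10000 / 13.69 = 730.460 ≈ 730 trees/ha

730 trees/ha


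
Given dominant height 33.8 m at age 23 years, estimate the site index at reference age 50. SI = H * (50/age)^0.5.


50/23 = 2.17391
(2.17391)^0.5 = 1.47442
SI = 33.8 * 1.47442 = 49.8354 ≈ 49.8 m

49.8 m


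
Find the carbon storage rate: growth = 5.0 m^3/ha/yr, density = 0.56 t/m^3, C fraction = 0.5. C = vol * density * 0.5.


C = 5.0 * 0.56 * 0.5 = 1.40 t C/ha/yr

1.40 t C/ha/yr


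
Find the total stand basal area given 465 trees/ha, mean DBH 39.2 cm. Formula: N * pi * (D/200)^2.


(D/200)^2 = (39.2/200)^2 = 0.196^2 = 0.038416
Individual BA = 3.141593 * 0.038416 = 0.120687 m^2
Stand BA = 465 * 0.120687 = 56.1195 ≈ 56.12 m^2/ha

56.12 m^2/ha


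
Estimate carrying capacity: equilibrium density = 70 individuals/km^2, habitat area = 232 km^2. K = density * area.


K = 70 * 232 = 16240 individuals

16240 individuals


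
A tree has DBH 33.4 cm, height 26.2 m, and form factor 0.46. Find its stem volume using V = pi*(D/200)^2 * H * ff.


(D/200)^2 = (33.4/200)^2 = 0.167^2 = 0.027889
BA = 3.141593 * 0.027889 = 0.0876159 m^2
V = 0.0876159 * 26.2 * 0.46 = 1.05595 ≈ 1.056 m^3

1.056 m^3


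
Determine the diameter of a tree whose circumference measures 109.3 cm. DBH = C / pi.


DBH = C / pi = 109.3 / 3.141593 = 34.7913 ≈ 34.79 cm

34.79 cm


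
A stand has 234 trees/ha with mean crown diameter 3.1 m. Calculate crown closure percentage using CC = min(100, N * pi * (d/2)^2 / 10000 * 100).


(d/2)^2 = (3.1/2)^2 = 1.55^2 = 2.4025
Crown area = 3.141593 * 2.4025 = 7.54768 m^2
N * area / 10000 * 100 = 234 * 7.54768 / 10000 * 100 = 17.6616
CC = min(100, 17.6616) = 17.6616 ≈ 17.7%

17.7%


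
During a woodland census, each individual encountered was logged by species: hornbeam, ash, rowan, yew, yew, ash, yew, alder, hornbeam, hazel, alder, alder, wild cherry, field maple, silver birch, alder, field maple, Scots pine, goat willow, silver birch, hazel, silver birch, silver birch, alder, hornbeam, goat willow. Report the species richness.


Total individuals logged = 26
Distinct species (count of individuals): hornbeam (3), ash (2), rowan (1), yew (3), alder (5), hazel (2), wild cherry (1), field maple (2), silver birch (4), Scots pine (1), goat willow (2)
Species richness = number of distinct species = 11

11


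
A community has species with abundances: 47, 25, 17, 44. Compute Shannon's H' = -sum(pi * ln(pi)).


Total N = 47 + 25 + 17 + 44 = 133
Per-species terms:
  p = 47/133 = 0.353383; ln(p) = -1.040203; p*ln(p) = 0.353383 * (-1.040203) = -0.367590
  p = 25/133 = 0.187970; ln(p) = -1.671473; p*ln(p) = 0.187970 * (-1.671473) = -0.314187
  p = 17/133 = 0.127820; ln(p) = -2.057132; p*ln(p) = 0.127820 * (-2.057132) = -0.262943
  p = 44/133 = 0.330827; ln(p) = -1.106160; p*ln(p) = 0.330827 * (-1.106160) = -0.365948
sum(p*ln(p)) = (-0.367590) + (-0.314187) + (-0.262943) + (-0.365948) = -1.310668
H' = -(-1.310668) = 1.310668 ≈ 1.3107

1.3107


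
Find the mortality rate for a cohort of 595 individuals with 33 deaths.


Mortality rate = 33 / 595 = 0.055462 ≈ 0.0555

0.0555


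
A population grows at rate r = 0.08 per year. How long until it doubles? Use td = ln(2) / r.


td = ln(2) / 0.08 = 0.693147 / 0.08 = 8.66434 ≈ 8.7 years

8.7 years
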